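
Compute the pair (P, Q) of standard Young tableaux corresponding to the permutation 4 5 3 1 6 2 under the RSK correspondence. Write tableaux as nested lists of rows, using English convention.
Insert each entry of the permutation into P by Schensted row insertion, recording in Q the position of each new cell.

Insert 4: appended to row 1. P = [[4]].
Insert 5: appended to row 1. P = [[4, 5]].
Insert 3: 3 bumps 4 from row 1; 4 starts row 2. P = [[3, 5], [4]].
Insert 1: 1 bumps 3 from row 1; 3 bumps 4 from row 2; 4 starts row 3. P = [[1, 5], [3], [4]].
Insert 6: appended to row 1. P = [[1, 5, 6], [3], [4]].
Insert 2: 2 bumps 5 from row 1; 5 appends to row 2. P = [[1, 2, 6], [3, 5], [4]].

So P = [[1, 2, 6], [3, 5], [4]], Q = [[1, 2, 5], [3, 6], [4]].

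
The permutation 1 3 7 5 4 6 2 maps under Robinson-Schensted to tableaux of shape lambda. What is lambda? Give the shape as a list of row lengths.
[4, 1, 1, 1]

RSK row insertion gives P = [[1, 2, 4, 6], [3], [5], [7]], which has shape [4, 1, 1, 1].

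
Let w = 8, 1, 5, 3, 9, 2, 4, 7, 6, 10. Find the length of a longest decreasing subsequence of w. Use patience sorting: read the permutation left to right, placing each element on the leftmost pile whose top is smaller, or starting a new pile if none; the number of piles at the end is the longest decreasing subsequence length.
8: new pile. tops = [8]
1: new pile. tops = [8, 1]
5: onto pile 2 (replacing 1). tops = [8, 5]
3: new pile. tops = [8, 5, 3]
9: onto pile 1 (replacing 8). tops = [9, 5, 3]
2: new pile. tops = [9, 5, 3, 2]
4: onto pile 3 (replacing 3). tops = [9, 5, 4, 2]
7: onto pile 2 (replacing 5). tops = [9, 7, 4, 2]
6: onto pile 3 (replacing 4). tops = [9, 7, 6, 2]
10: onto pile 1 (replacing 9). tops = [10, 7, 6, 2]

4 piles, so the longest decreasing subsequence has length 4.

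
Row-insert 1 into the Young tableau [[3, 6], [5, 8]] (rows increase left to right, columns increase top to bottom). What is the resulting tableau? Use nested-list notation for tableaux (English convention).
[[1, 6], [3, 8], [5]]

In row 1, 1 replaces 3 (the leftmost entry greater than 1); 3 is bumped to row 2. In row 2, 3 replaces 5 (the leftmost entry greater than 3); 5 is bumped to row 3. 5 starts a new row 3. The new tableau is [[1, 6], [3, 8], [5]].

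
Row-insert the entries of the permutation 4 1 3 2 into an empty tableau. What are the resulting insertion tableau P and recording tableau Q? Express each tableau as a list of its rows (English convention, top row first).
Insert each entry of the permutation into P by Schensted row insertion, recording in Q the position of each new cell.

Insert 4: appended to row 1. P = [[4]], Q = [[1]].
Insert 1: 1 bumps 4 from row 1; 4 starts row 2. P = [[1], [4]], Q = [[1], [2]].
Insert 3: appended to row 1. P = [[1, 3], [4]], Q = [[1, 3], [2]].
Insert 2: 2 bumps 3 from row 1; 3 bumps 4 from row 2; 4 starts row 3. P = [[1, 2], [3], [4]], Q = [[1, 3], [2], [4]].

So P = [[1, 2], [3], [4]], Q = [[1, 3], [2], [4]].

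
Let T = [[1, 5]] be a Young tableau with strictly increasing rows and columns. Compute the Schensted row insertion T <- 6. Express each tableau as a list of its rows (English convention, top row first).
[[1, 5, 6]]

6 is larger than every entry of row 1, so it is appended to row 1. The new tableau is [[1, 5, 6]].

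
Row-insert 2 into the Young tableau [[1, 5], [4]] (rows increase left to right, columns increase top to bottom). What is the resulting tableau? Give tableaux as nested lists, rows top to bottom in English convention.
In row 1, 2 replaces 5 (the leftmost entry greater than 2); 5 is bumped to row 2. 5 is appended to row 2. The new tableau is [[1, 2], [4, 5]].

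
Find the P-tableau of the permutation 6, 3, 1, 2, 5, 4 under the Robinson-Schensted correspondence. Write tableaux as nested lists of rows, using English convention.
Insert 6: appended to row 1. P = [[6]].
Insert 3: 3 bumps 6 from row 1; 6 starts row 2. P = [[3], [6]].
Insert 1: 1 bumps 3 from row 1; 3 bumps 6 from row 2; 6 starts row 3. P = [[1], [3], [6]].
Insert 2: appended to row 1. P = [[1, 2], [3], [6]].
Insert 5: appended to row 1. P = [[1, 2, 5], [3], [6]].
Insert 4: 4 bumps 5 from row 1; 5 appends to row 2. P = [[1, 2, 4], [3, 5], [6]].

So P = [[1, 2, 4], [3, 5], [6]].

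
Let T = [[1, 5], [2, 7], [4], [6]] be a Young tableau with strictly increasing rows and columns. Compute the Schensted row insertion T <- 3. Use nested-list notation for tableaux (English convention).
In row 1, 3 replaces 5 (the leftmost entry greater than 3); 5 is bumped to row 2. In row 2, 5 replaces 7 (the leftmost entry greater than 5); 7 is bumped to row 3. 7 is appended to row 3. The new tableau is [[1, 3], [2, 5], [4, 7], [6]].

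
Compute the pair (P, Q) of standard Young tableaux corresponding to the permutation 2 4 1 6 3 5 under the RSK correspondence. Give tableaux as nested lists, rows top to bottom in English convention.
P = [[1, 3, 5], [2, 4, 6]], Q = [[1, 2, 4], [3, 5, 6]]

Insert each entry of the permutation into P by Schensted row insertion, recording in Q the position of each new cell.

Insert 2: appended to row 1. P = [[2]].
Insert 4: appended to row 1. P = [[2, 4]].
Insert 1: 1 bumps 2 from row 1; 2 starts row 2. P = [[1, 4], [2]].
Insert 6: appended to row 1. P = [[1, 4, 6], [2]].
Insert 3: 3 bumps 4 from row 1; 4 appends to row 2. P = [[1, 3, 6], [2, 4]].
Insert 5: 5 bumps 6 from row 1; 6 appends to row 2. P = [[1, 3, 5], [2, 4, 6]].

So P = [[1, 3, 5], [2, 4, 6]], Q = [[1, 2, 4], [3, 5, 6]].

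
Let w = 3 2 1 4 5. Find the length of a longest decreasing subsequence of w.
3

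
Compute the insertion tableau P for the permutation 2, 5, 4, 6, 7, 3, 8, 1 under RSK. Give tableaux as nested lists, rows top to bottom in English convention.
Insert 2: appended to row 1. P = [[2]].
Insert 5: appended to row 1. P = [[2, 5]].
Insert 4: 4 bumps 5 from row 1; 5 starts row 2. P = [[2, 4], [5]].
Insert 6: appended to row 1. P = [[2, 4, 6], [5]].
Insert 7: appended to row 1. P = [[2, 4, 6, 7], [5]].
Insert 3: 3 bumps 4 from row 1; 4 bumps 5 from row 2; 5 starts row 3. P = [[2, 3, 6, 7], [4], [5]].
Insert 8: appended to row 1. P = [[2, 3, 6, 7, 8], [4], [5]].
Insert 1: 1 bumps 2 from row 1; 2 bumps 4 from row 2; 4 bumps 5 from row 3; 5 starts row 4. P = [[1, 3, 6, 7, 8], [2], [4], [5]].

So P = [[1, 3, 6, 7, 8], [2], [4], [5]].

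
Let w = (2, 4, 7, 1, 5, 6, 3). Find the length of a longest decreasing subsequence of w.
3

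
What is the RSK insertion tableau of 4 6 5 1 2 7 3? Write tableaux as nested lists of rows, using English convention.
P = [[1, 2, 3], [4, 5, 7], [6]]

After inserting 4: P = [[4]].
After inserting 6: P = [[4, 6]].
After inserting 5: P = [[4, 5], [6]].
After inserting 1: P = [[1, 5], [4], [6]].
After inserting 2: P = [[1, 2], [4, 5], [6]].
After inserting 7: P = [[1, 2, 7], [4, 5], [6]].
After inserting 3: P = [[1, 2, 3], [4, 5, 7], [6]].

So P = [[1, 2, 3], [4, 5, 7], [6]].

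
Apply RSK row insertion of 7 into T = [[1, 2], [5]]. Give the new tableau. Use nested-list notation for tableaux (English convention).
[[1, 2, 7], [5]]

7 is larger than every entry of row 1, so it is appended to row 1. The new tableau is [[1, 2, 7], [5]].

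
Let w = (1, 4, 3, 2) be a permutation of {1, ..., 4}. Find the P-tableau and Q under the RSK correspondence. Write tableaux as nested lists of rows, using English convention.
Insert each entry of the permutation into P by Schensted row insertion, recording in Q the position of each new cell.

Insert 1: appended to row 1. P = [[1]], Q = [[1]].
Insert 4: appended to row 1. P = [[1, 4]], Q = [[1, 2]].
Insert 3: 3 bumps 4 from row 1; 4 starts row 2. P = [[1, 3], [4]], Q = [[1, 2], [3]].
Insert 2: 2 bumps 3 from row 1; 3 bumps 4 from row 2; 4 starts row 3. P = [[1, 2], [3], [4]], Q = [[1, 2], [3], [4]].

So P = [[1, 2], [3], [4]], Q = [[1, 2], [3], [4]].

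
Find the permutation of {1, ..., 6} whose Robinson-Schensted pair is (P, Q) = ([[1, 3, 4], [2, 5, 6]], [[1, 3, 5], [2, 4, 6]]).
Reverse RSK: for i = n, n-1, ..., 1, locate i in Q, remove the corresponding corner cell from P, and reverse-bump its entry up through P; the value ejected from row 1 is w(i).

So w = 2 1 5 3 6 4.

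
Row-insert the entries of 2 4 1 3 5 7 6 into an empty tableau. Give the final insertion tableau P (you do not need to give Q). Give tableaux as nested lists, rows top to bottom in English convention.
P = [[1, 3, 5, 6], [2, 4, 7]]

Insert 2: appended to row 1. P = [[2]].
Insert 4: appended to row 1. P = [[2, 4]].
Insert 1: 1 bumps 2 from row 1; 2 starts row 2. P = [[1, 4], [2]].
Insert 3: 3 bumps 4 from row 1; 4 appends to row 2. P = [[1, 3], [2, 4]].
Insert 5: appended to row 1. P = [[1, 3, 5], [2, 4]].
Insert 7: appended to row 1. P = [[1, 3, 5, 7], [2, 4]].
Insert 6: 6 bumps 7 from row 1; 7 appends to row 2. P = [[1, 3, 5, 6], [2, 4, 7]].

So P = [[1, 3, 5, 6], [2, 4, 7]].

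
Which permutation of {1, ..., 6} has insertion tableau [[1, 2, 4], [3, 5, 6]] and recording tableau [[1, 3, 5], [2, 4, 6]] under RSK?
Reverse the RSK construction: for i from n down to 1, find the cell of Q containing i, remove the entry at that cell from P, and reverse-bump it up through P; the value ejected from row 1 is w(i).

Step i=6: Q has 6 at row 2, column 3; remove 6 from row 2 of P and reverse-bump: 6 enters row 1 and ejects 4. So w(6) = 4. P is now [[1, 2, 6], [3, 5]].
Step i=5: Q has 5 at row 1, column 3; remove that cell from P, ejecting 6. So w(5) = 6. P is now [[1, 2], [3, 5]].
Step i=4: Q has 4 at row 2, column 2; remove 5 from row 2 of P and reverse-bump: 5 enters row 1 and ejects 2. So w(4) = 2. P is now [[1, 5], [3]].
Step i=3: Q has 3 at row 1, column 2; remove that cell from P, ejecting 5. So w(3) = 5. P is now [[1], [3]].
Step i=2: Q has 2 at row 2, column 1; remove 3 from row 2 of P and reverse-bump: 3 enters row 1 and ejects 1. So w(2) = 1. P is now [[3]].
Step i=1: Q has 1 at row 1, column 1; remove that cell from P, ejecting 3. So w(1) = 3. P is now [].

So w = 3 1 5 2 6 4.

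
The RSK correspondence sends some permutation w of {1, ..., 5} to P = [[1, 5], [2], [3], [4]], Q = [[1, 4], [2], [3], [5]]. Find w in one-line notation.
Reverse the RSK construction: for i from n down to 1, find the cell of Q containing i, remove the entry at that cell from P, and reverse-bump it up through P; the value ejected from row 1 is w(i).

Step i=5: Q has 5 at row 4, column 1; remove 4 from row 4 of P and reverse-bump: 4 enters row 3 and ejects 3; 3 enters row 2 and ejects 2; 2 enters row 1 and ejects 1. So w(5) = 1. P is now [[2, 5], [3], [4]].
Step i=4: Q has 4 at row 1, column 2; remove that cell from P, ejecting 5. So w(4) = 5. P is now [[2], [3], [4]].
Step i=3: Q has 3 at row 3, column 1; remove 4 from row 3 of P and reverse-bump: 4 enters row 2 and ejects 3; 3 enters row 1 and ejects 2. So w(3) = 2. P is now [[3], [4]].
Step i=2: Q has 2 at row 2, column 1; remove 4 from row 2 of P and reverse-bump: 4 enters row 1 and ejects 3. So w(2) = 3. P is now [[4]].
Step i=1: Q has 1 at row 1, column 1; remove that cell from P, ejecting 4. So w(1) = 4. P is now [].

So w = 4 3 2 5 1.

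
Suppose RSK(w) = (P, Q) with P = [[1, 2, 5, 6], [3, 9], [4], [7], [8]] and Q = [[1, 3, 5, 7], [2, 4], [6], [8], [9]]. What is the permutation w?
8 1 9 4 7 5 6 3 2

Reverse RSK: for i = n, n-1, ..., 1, locate i in Q, remove the corresponding corner cell from P, and reverse-bump its entry up through P; the value ejected from row 1 is w(i).

So w = 8 1 9 4 7 5 6 3 2.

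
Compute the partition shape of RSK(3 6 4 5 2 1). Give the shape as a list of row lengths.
Row-insert each entry into an empty tableau.

After inserting 3: P = [[3]].
After inserting 6: P = [[3, 6]].
After inserting 4: P = [[3, 4], [6]].
After inserting 5: P = [[3, 4, 5], [6]].
After inserting 2: P = [[2, 4, 5], [3], [6]].
After inserting 1: P = [[1, 4, 5], [2], [3], [6]].

The final insertion tableau P = [[1, 4, 5], [2], [3], [6]] has shape [3, 1, 1, 1].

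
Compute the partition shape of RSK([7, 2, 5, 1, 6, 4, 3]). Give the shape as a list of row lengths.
Row-insert each entry into an empty tableau.

After inserting 7: P = [[7]].
After inserting 2: P = [[2], [7]].
After inserting 5: P = [[2, 5], [7]].
After inserting 1: P = [[1, 5], [2], [7]].
After inserting 6: P = [[1, 5, 6], [2], [7]].
After inserting 4: P = [[1, 4, 6], [2, 5], [7]].
After inserting 3: P = [[1, 3, 6], [2, 4], [5], [7]].

The final insertion tableau P = [[1, 3, 6], [2, 4], [5], [7]] has shape [3, 2, 1, 1].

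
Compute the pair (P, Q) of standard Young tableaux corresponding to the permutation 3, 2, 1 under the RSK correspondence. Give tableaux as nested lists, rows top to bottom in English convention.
Insert each entry of the permutation into P by Schensted row insertion, recording in Q the position of each new cell.

Insert 3: appended to row 1. P = [[3]].
Insert 2: 2 bumps 3 from row 1; 3 starts row 2. P = [[2], [3]].
Insert 1: 1 bumps 2 from row 1; 2 bumps 3 from row 2; 3 starts row 3. P = [[1], [2], [3]].

So P = [[1], [2], [3]], Q = [[1], [2], [3]].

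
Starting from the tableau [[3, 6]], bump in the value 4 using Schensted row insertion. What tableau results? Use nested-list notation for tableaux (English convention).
In row 1, 4 replaces 6 (the leftmost entry greater than 4); 6 is bumped to row 2. 6 starts a new row 2. The new tableau is [[3, 4], [6]].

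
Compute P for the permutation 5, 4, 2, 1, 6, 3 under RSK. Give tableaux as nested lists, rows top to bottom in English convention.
Insert 5: appended to row 1. P = [[5]].
Insert 4: 4 bumps 5 from row 1; 5 starts row 2. P = [[4], [5]].
Insert 2: 2 bumps 4 from row 1; 4 bumps 5 from row 2; 5 starts row 3. P = [[2], [4], [5]].
Insert 1: 1 bumps 2 from row 1; 2 bumps 4 from row 2; 4 bumps 5 from row 3; 5 starts row 4. P = [[1], [2], [4], [5]].
Insert 6: appended to row 1. P = [[1, 6], [2], [4], [5]].
Insert 3: 3 bumps 6 from row 1; 6 appends to row 2. P = [[1, 3], [2, 6], [4], [5]].

So P = [[1, 3], [2, 6], [4], [5]].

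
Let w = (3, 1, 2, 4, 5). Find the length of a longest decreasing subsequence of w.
2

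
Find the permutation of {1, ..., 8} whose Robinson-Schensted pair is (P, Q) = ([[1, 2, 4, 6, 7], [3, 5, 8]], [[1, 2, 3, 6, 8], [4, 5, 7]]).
1 3 5 2 4 8 6 7

Reverse the RSK construction: for i from n down to 1, find the cell of Q containing i, remove the entry at that cell from P, and reverse-bump it up through P; the value ejected from row 1 is w(i).

Step i=8: Q has 8 at row 1, column 5; remove that cell from P, ejecting 7. So w(8) = 7. P is now [[1, 2, 4, 6], [3, 5, 8]].
Step i=7: Q has 7 at row 2, column 3; remove 8 from row 2 of P and reverse-bump: 8 enters row 1 and ejects 6. So w(7) = 6. P is now [[1, 2, 4, 8], [3, 5]].
Step i=6: Q has 6 at row 1, column 4; remove that cell from P, ejecting 8. So w(6) = 8. P is now [[1, 2, 4], [3, 5]].
Step i=5: Q has 5 at row 2, column 2; remove 5 from row 2 of P and reverse-bump: 5 enters row 1 and ejects 4. So w(5) = 4. P is now [[1, 2, 5], [3]].
Step i=4: Q has 4 at row 2, column 1; remove 3 from row 2 of P and reverse-bump: 3 enters row 1 and ejects 2. So w(4) = 2. P is now [[1, 3, 5]].
Step i=3: Q has 3 at row 1, column 3; remove that cell from P, ejecting 5. So w(3) = 5. P is now [[1, 3]].
Step i=2: Q has 2 at row 1, column 2; remove that cell from P, ejecting 3. So w(2) = 3. P is now [[1]].
Step i=1: Q has 1 at row 1, column 1; remove that cell from P, ejecting 1. So w(1) = 1. P is now [].

So w = 1 3 5 2 4 8 6 7.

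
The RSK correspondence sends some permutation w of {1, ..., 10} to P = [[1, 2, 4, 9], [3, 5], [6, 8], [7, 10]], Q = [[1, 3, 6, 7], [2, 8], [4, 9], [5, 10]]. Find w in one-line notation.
Reverse the RSK construction: for i from n down to 1, find the cell of Q containing i, remove the entry at that cell from P, and reverse-bump it up through P; the value ejected from row 1 is w(i).

Step i=10: Q has 10 at row 4, column 2; remove 10 from row 4 of P and reverse-bump: 10 enters row 3 and ejects 8; 8 enters row 2 and ejects 5; 5 enters row 1 and ejects 4. So w(10) = 4. P is now [[1, 2, 5, 9], [3, 8], [6, 10], [7]].
Step i=9: Q has 9 at row 3, column 2; remove 10 from row 3 of P and reverse-bump: 10 enters row 2 and ejects 8; 8 enters row 1 and ejects 5. So w(9) = 5. P is now [[1, 2, 8, 9], [3, 10], [6], [7]].
Step i=8: Q has 8 at row 2, column 2; remove 10 from row 2 of P and reverse-bump: 10 enters row 1 and ejects 9. So w(8) = 9. P is now [[1, 2, 8, 10], [3], [6], [7]].
Step i=7: Q has 7 at row 1, column 4; remove that cell from P, ejecting 10. So w(7) = 10. P is now [[1, 2, 8], [3], [6], [7]].
Step i=6: Q has 6 at row 1, column 3; remove that cell from P, ejecting 8. So w(6) = 8. P is now [[1, 2], [3], [6], [7]].
Step i=5: Q has 5 at row 4, column 1; remove 7 from row 4 of P and reverse-bump: 7 enters row 3 and ejects 6; 6 enters row 2 and ejects 3; 3 enters row 1 and ejects 2. So w(5) = 2. P is now [[1, 3], [6], [7]].
Step i=4: Q has 4 at row 3, column 1; remove 7 from row 3 of P and reverse-bump: 7 enters row 2 and ejects 6; 6 enters row 1 and ejects 3. So w(4) = 3. P is now [[1, 6], [7]].
Step i=3: Q has 3 at row 1, column 2; remove that cell from P, ejecting 6. So w(3) = 6. P is now [[1], [7]].
Step i=2: Q has 2 at row 2, column 1; remove 7 from row 2 of P and reverse-bump: 7 enters row 1 and ejects 1. So w(2) = 1. P is now [[7]].
Step i=1: Q has 1 at row 1, column 1; remove that cell from P, ejecting 7. So w(1) = 7. P is now [].

So w = 7 1 6 3 2 8 10 9 5 4.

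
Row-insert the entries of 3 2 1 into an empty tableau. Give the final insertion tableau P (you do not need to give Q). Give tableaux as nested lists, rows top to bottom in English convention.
P = [[1], [2], [3]]

Insert 3: appended to row 1. P = [[3]].
Insert 2: 2 bumps 3 from row 1; 3 starts row 2. P = [[2], [3]].
Insert 1: 1 bumps 2 from row 1; 2 bumps 3 from row 2; 3 starts row 3. P = [[1], [2], [3]].

So P = [[1], [2], [3]].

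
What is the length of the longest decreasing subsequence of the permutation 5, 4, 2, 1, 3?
4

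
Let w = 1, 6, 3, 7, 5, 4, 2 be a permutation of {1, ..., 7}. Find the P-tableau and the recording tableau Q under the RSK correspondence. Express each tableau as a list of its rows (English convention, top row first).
Insert each entry of the permutation into P by Schensted row insertion, recording in Q the position of each new cell.

Insert 1: appended to row 1. P = [[1]].
Insert 6: appended to row 1. P = [[1, 6]].
Insert 3: 3 bumps 6 from row 1; 6 starts row 2. P = [[1, 3], [6]].
Insert 7: appended to row 1. P = [[1, 3, 7], [6]].
Insert 5: 5 bumps 7 from row 1; 7 appends to row 2. P = [[1, 3, 5], [6, 7]].
Insert 4: 4 bumps 5 from row 1; 5 bumps 6 from row 2; 6 starts row 3. P = [[1, 3, 4], [5, 7], [6]].
Insert 2: 2 bumps 3 from row 1; 3 bumps 5 from row 2; 5 bumps 6 from row 3; 6 starts row 4. P = [[1, 2, 4], [3, 7], [5], [6]].

So P = [[1, 2, 4], [3, 7], [5], [6]], Q = [[1, 2, 4], [3, 5], [6], [7]].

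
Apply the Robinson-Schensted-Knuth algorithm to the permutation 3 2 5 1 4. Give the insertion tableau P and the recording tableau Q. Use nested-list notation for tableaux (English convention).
Insert each entry of the permutation into P by Schensted row insertion, recording in Q the position of each new cell.

Insert 3: appended to row 1. P = [[3]].
Insert 2: 2 bumps 3 from row 1; 3 starts row 2. P = [[2], [3]].
Insert 5: appended to row 1. P = [[2, 5], [3]].
Insert 1: 1 bumps 2 from row 1; 2 bumps 3 from row 2; 3 starts row 3. P = [[1, 5], [2], [3]].
Insert 4: 4 bumps 5 from row 1; 5 appends to row 2. P = [[1, 4], [2, 5], [3]].

So P = [[1, 4], [2, 5], [3]], Q = [[1, 3], [2, 5], [4]].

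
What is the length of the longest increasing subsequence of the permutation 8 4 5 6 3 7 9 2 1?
5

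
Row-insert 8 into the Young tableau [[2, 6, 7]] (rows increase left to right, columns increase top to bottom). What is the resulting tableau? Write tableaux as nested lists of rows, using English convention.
[[2, 6, 7, 8]]

8 is larger than every entry of row 1, so it is appended to row 1. The new tableau is [[2, 6, 7, 8]].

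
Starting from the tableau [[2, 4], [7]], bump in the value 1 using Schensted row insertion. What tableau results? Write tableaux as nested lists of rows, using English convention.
[[1, 4], [2], [7]]

In row 1, 1 replaces 2 (the leftmost entry greater than 1); 2 is bumped to row 2. In row 2, 2 replaces 7 (the leftmost entry greater than 2); 7 is bumped to row 3. 7 starts a new row 3. The new tableau is [[1, 4], [2], [7]].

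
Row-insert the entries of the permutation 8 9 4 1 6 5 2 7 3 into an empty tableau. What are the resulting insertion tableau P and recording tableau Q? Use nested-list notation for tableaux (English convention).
Insert each entry of the permutation into P by Schensted row insertion, recording in Q the position of each new cell.

Insert 8: appended to row 1. P = [[8]].
Insert 9: appended to row 1. P = [[8, 9]].
Insert 4: 4 bumps 8 from row 1; 8 starts row 2. P = [[4, 9], [8]].
Insert 1: 1 bumps 4 from row 1; 4 bumps 8 from row 2; 8 starts row 3. P = [[1, 9], [4], [8]].
Insert 6: 6 bumps 9 from row 1; 9 appends to row 2. P = [[1, 6], [4, 9], [8]].
Insert 5: 5 bumps 6 from row 1; 6 bumps 9 from row 2; 9 appends to row 3. P = [[1, 5], [4, 6], [8, 9]].
Insert 2: 2 bumps 5 from row 1; 5 bumps 6 from row 2; 6 bumps 8 from row 3; 8 starts row 4. P = [[1, 2], [4, 5], [6, 9], [8]].
Insert 7: appended to row 1. P = [[1, 2, 7], [4, 5], [6, 9], [8]].
Insert 3: 3 bumps 7 from row 1; 7 appends to row 2. P = [[1, 2, 3], [4, 5, 7], [6, 9], [8]].

So P = [[1, 2, 3], [4, 5, 7], [6, 9], [8]], Q = [[1, 2, 8], [3, 5, 9], [4, 6], [7]].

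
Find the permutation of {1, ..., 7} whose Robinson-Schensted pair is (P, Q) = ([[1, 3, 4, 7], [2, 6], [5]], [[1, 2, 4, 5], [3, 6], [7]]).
Reverse the RSK construction: for i from n down to 1, find the cell of Q containing i, remove the entry at that cell from P, and reverse-bump it up through P; the value ejected from row 1 is w(i).

Step i=7: Q has 7 at row 3, column 1; remove 5 from row 3 of P and reverse-bump: 5 enters row 2 and ejects 2; 2 enters row 1 and ejects 1. So w(7) = 1. P is now [[2, 3, 4, 7], [5, 6]].
Step i=6: Q has 6 at row 2, column 2; remove 6 from row 2 of P and reverse-bump: 6 enters row 1 and ejects 4. So w(6) = 4. P is now [[2, 3, 6, 7], [5]].
Step i=5: Q has 5 at row 1, column 4; remove that cell from P, ejecting 7. So w(5) = 7. P is now [[2, 3, 6], [5]].
Step i=4: Q has 4 at row 1, column 3; remove that cell from P, ejecting 6. So w(4) = 6. P is now [[2, 3], [5]].
Step i=3: Q has 3 at row 2, column 1; remove 5 from row 2 of P and reverse-bump: 5 enters row 1 and ejects 3. So w(3) = 3. P is now [[2, 5]].
Step i=2: Q has 2 at row 1, column 2; remove that cell from P, ejecting 5. So w(2) = 5. P is now [[2]].
Step i=1: Q has 1 at row 1, column 1; remove that cell from P, ejecting 2. So w(1) = 2. P is now [].

So w = 2 5 3 6 7 4 1.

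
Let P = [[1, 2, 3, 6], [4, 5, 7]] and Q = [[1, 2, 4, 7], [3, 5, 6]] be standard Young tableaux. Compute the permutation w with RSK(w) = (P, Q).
Reverse the RSK construction: for i from n down to 1, find the cell of Q containing i, remove the entry at that cell from P, and reverse-bump it up through P; the value ejected from row 1 is w(i).

Step i=7: Q has 7 at row 1, column 4; remove that cell from P, ejecting 6. So w(7) = 6. P is now [[1, 2, 3], [4, 5, 7]].
Step i=6: Q has 6 at row 2, column 3; remove 7 from row 2 of P and reverse-bump: 7 enters row 1 and ejects 3. So w(6) = 3. P is now [[1, 2, 7], [4, 5]].
Step i=5: Q has 5 at row 2, column 2; remove 5 from row 2 of P and reverse-bump: 5 enters row 1 and ejects 2. So w(5) = 2. P is now [[1, 5, 7], [4]].
Step i=4: Q has 4 at row 1, column 3; remove that cell from P, ejecting 7. So w(4) = 7. P is now [[1, 5], [4]].
Step i=3: Q has 3 at row 2, column 1; remove 4 from row 2 of P and reverse-bump: 4 enters row 1 and ejects 1. So w(3) = 1. P is now [[4, 5]].
Step i=2: Q has 2 at row 1, column 2; remove that cell from P, ejecting 5. So w(2) = 5. P is now [[4]].
Step i=1: Q has 1 at row 1, column 1; remove that cell from P, ejecting 4. So w(1) = 4. P is now [].

So w = 4 5 1 7 2 3 6.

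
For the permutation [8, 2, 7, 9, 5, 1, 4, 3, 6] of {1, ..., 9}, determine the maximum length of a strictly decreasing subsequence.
5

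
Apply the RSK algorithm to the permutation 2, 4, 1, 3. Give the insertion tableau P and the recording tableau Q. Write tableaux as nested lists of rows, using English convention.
P = [[1, 3], [2, 4]], Q = [[1, 2], [3, 4]]

Insert each entry of the permutation into P by Schensted row insertion, recording in Q the position of each new cell.

After inserting 2: P = [[2]].
After inserting 4: P = [[2, 4]].
After inserting 1: P = [[1, 4], [2]].
After inserting 3: P = [[1, 3], [2, 4]].

So P = [[1, 3], [2, 4]], Q = [[1, 2], [3, 4]].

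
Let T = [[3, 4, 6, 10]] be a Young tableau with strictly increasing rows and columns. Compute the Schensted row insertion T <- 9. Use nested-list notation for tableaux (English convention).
In row 1, 9 replaces 10 (the leftmost entry greater than 9); 10 is bumped to row 2. 10 starts a new row 2. The new tableau is [[3, 4, 6, 9], [10]].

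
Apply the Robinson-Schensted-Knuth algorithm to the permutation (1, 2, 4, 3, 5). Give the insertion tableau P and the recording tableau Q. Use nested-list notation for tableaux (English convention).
Insert each entry of the permutation into P by Schensted row insertion, recording in Q the position of each new cell.

Insert 1: appended to row 1. P = [[1]].
Insert 2: appended to row 1. P = [[1, 2]].
Insert 4: appended to row 1. P = [[1, 2, 4]].
Insert 3: 3 bumps 4 from row 1; 4 starts row 2. P = [[1, 2, 3], [4]].
Insert 5: appended to row 1. P = [[1, 2, 3, 5], [4]].

So P = [[1, 2, 3, 5], [4]], Q = [[1, 2, 3, 5], [4]].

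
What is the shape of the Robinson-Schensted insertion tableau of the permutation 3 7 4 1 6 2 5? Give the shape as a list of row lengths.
Row-insert each entry into an empty tableau.

After inserting 3: P = [[3]].
After inserting 7: P = [[3, 7]].
After inserting 4: P = [[3, 4], [7]].
After inserting 1: P = [[1, 4], [3], [7]].
After inserting 6: P = [[1, 4, 6], [3], [7]].
After inserting 2: P = [[1, 2, 6], [3, 4], [7]].
After inserting 5: P = [[1, 2, 5], [3, 4, 6], [7]].

The final insertion tableau P = [[1, 2, 5], [3, 4, 6], [7]] has shape [3, 3, 1].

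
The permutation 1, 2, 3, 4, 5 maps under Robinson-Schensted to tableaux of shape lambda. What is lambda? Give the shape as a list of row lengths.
[5]

Row-insert each entry into an empty tableau.

After inserting 1: P = [[1]].
After inserting 2: P = [[1, 2]].
After inserting 3: P = [[1, 2, 3]].
After inserting 4: P = [[1, 2, 3, 4]].
After inserting 5: P = [[1, 2, 3, 4, 5]].

The final insertion tableau P = [[1, 2, 3, 4, 5]] has shape [5].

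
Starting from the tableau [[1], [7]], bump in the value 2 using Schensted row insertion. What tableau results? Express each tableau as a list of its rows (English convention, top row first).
2 is larger than every entry of row 1, so it is appended to row 1. The new tableau is [[1, 2], [7]].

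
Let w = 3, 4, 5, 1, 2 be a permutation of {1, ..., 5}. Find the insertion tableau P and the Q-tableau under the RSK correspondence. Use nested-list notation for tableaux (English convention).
P = [[1, 2, 5], [3, 4]], Q = [[1, 2, 3], [4, 5]]

Insert each entry of the permutation into P by Schensted row insertion, recording in Q the position of each new cell.

Insert 3: appended to row 1. P = [[3]].
Insert 4: appended to row 1. P = [[3, 4]].
Insert 5: appended to row 1. P = [[3, 4, 5]].
Insert 1: 1 bumps 3 from row 1; 3 starts row 2. P = [[1, 4, 5], [3]].
Insert 2: 2 bumps 4 from row 1; 4 appends to row 2. P = [[1, 2, 5], [3, 4]].

So P = [[1, 2, 5], [3, 4]], Q = [[1, 2, 3], [4, 5]].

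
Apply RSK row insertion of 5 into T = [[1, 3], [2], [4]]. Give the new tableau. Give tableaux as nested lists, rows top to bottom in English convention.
5 is larger than every entry of row 1, so it is appended to row 1. The new tableau is [[1, 3, 5], [2], [4]].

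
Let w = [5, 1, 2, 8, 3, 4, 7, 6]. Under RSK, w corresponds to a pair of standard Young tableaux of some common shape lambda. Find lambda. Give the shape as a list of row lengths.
Row-insert each entry into an empty tableau.

After inserting 5: P = [[5]].
After inserting 1: P = [[1], [5]].
After inserting 2: P = [[1, 2], [5]].
After inserting 8: P = [[1, 2, 8], [5]].
After inserting 3: P = [[1, 2, 3], [5, 8]].
After inserting 4: P = [[1, 2, 3, 4], [5, 8]].
After inserting 7: P = [[1, 2, 3, 4, 7], [5, 8]].
After inserting 6: P = [[1, 2, 3, 4, 6], [5, 7], [8]].

The final insertion tableau P = [[1, 2, 3, 4, 6], [5, 7], [8]] has shape [5, 2, 1].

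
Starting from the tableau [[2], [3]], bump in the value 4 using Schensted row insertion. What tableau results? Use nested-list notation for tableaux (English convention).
4 is larger than every entry of row 1, so it is appended to row 1. The new tableau is [[2, 4], [3]].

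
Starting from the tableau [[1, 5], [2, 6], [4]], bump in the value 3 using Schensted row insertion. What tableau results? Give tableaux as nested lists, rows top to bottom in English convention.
In row 1, 3 replaces 5 (the leftmost entry greater than 3); 5 is bumped to row 2. In row 2, 5 replaces 6 (the leftmost entry greater than 5); 6 is bumped to row 3. 6 is appended to row 3. The new tableau is [[1, 3], [2, 5], [4, 6]].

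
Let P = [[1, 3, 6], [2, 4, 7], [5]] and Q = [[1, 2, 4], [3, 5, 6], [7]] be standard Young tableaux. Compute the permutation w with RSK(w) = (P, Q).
Reverse the RSK construction: for i from n down to 1, find the cell of Q containing i, remove the entry at that cell from P, and reverse-bump it up through P; the value ejected from row 1 is w(i).

Step i=7: Q has 7 at row 3, column 1; remove 5 from row 3 of P and reverse-bump: 5 enters row 2 and ejects 4; 4 enters row 1 and ejects 3. So w(7) = 3. P is now [[1, 4, 6], [2, 5, 7]].
Step i=6: Q has 6 at row 2, column 3; remove 7 from row 2 of P and reverse-bump: 7 enters row 1 and ejects 6. So w(6) = 6. P is now [[1, 4, 7], [2, 5]].
Step i=5: Q has 5 at row 2, column 2; remove 5 from row 2 of P and reverse-bump: 5 enters row 1 and ejects 4. So w(5) = 4. P is now [[1, 5, 7], [2]].
Step i=4: Q has 4 at row 1, column 3; remove that cell from P, ejecting 7. So w(4) = 7. P is now [[1, 5], [2]].
Step i=3: Q has 3 at row 2, column 1; remove 2 from row 2 of P and reverse-bump: 2 enters row 1 and ejects 1. So w(3) = 1. P is now [[2, 5]].
Step i=2: Q has 2 at row 1, column 2; remove that cell from P, ejecting 5. So w(2) = 5. P is now [[2]].
Step i=1: Q has 1 at row 1, column 1; remove that cell from P, ejecting 2. So w(1) = 2. P is now [].

So w = 2 5 1 7 4 6 3.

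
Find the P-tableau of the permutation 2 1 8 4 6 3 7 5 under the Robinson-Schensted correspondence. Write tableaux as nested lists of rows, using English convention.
Insert 2: appended to row 1. P = [[2]].
Insert 1: 1 bumps 2 from row 1; 2 starts row 2. P = [[1], [2]].
Insert 8: appended to row 1. P = [[1, 8], [2]].
Insert 4: 4 bumps 8 from row 1; 8 appends to row 2. P = [[1, 4], [2, 8]].
Insert 6: appended to row 1. P = [[1, 4, 6], [2, 8]].
Insert 3: 3 bumps 4 from row 1; 4 bumps 8 from row 2; 8 starts row 3. P = [[1, 3, 6], [2, 4], [8]].
Insert 7: appended to row 1. P = [[1, 3, 6, 7], [2, 4], [8]].
Insert 5: 5 bumps 6 from row 1; 6 appends to row 2. P = [[1, 3, 5, 7], [2, 4, 6], [8]].

So P = [[1, 3, 5, 7], [2, 4, 6], [8]].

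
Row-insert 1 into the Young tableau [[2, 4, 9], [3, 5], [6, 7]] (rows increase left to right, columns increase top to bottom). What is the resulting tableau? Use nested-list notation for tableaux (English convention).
[[1, 4, 9], [2, 5], [3, 7], [6]]

In row 1, 1 replaces 2 (the leftmost entry greater than 1); 2 is bumped to row 2. In row 2, 2 replaces 3 (the leftmost entry greater than 2); 3 is bumped to row 3. In row 3, 3 replaces 6 (the leftmost entry greater than 3); 6 is bumped to row 4. 6 starts a new row 4. The new tableau is [[1, 4, 9], [2, 5], [3, 7], [6]].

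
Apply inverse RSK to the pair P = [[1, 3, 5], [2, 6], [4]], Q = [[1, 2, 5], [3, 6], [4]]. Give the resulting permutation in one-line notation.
Reverse the RSK construction: for i from n down to 1, find the cell of Q containing i, remove the entry at that cell from P, and reverse-bump it up through P; the value ejected from row 1 is w(i).

Step i=6: Q has 6 at row 2, column 2; remove 6 from row 2 of P and reverse-bump: 6 enters row 1 and ejects 5. So w(6) = 5. P is now [[1, 3, 6], [2], [4]].
Step i=5: Q has 5 at row 1, column 3; remove that cell from P, ejecting 6. So w(5) = 6. P is now [[1, 3], [2], [4]].
Step i=4: Q has 4 at row 3, column 1; remove 4 from row 3 of P and reverse-bump: 4 enters row 2 and ejects 2; 2 enters row 1 and ejects 1. So w(4) = 1. P is now [[2, 3], [4]].
Step i=3: Q has 3 at row 2, column 1; remove 4 from row 2 of P and reverse-bump: 4 enters row 1 and ejects 3. So w(3) = 3. P is now [[2, 4]].
Step i=2: Q has 2 at row 1, column 2; remove that cell from P, ejecting 4. So w(2) = 4. P is now [[2]].
Step i=1: Q has 1 at row 1, column 1; remove that cell from P, ejecting 2. So w(1) = 2. P is now [].

So w = 2 4 3 1 6 5.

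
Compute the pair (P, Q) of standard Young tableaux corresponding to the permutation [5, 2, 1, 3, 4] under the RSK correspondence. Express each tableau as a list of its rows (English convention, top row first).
Insert each entry of the permutation into P by Schensted row insertion, recording in Q the position of each new cell.

Insert 5: appended to row 1. P = [[5]], Q = [[1]].
Insert 2: 2 bumps 5 from row 1; 5 starts row 2. P = [[2], [5]], Q = [[1], [2]].
Insert 1: 1 bumps 2 from row 1; 2 bumps 5 from row 2; 5 starts row 3. P = [[1], [2], [5]], Q = [[1], [2], [3]].
Insert 3: appended to row 1. P = [[1, 3], [2], [5]], Q = [[1, 4], [2], [3]].
Insert 4: appended to row 1. P = [[1, 3, 4], [2], [5]], Q = [[1, 4, 5], [2], [3]].

So P = [[1, 3, 4], [2], [5]], Q = [[1, 4, 5], [2], [3]].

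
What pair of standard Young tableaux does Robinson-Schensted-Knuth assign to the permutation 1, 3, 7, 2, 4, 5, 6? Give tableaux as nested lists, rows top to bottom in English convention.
P = [[1, 2, 4, 5, 6], [3, 7]], Q = [[1, 2, 3, 6, 7], [4, 5]]

Insert each entry of the permutation into P by Schensted row insertion, recording in Q the position of each new cell.

Insert 1: appended to row 1. P = [[1]].
Insert 3: appended to row 1. P = [[1, 3]].
Insert 7: appended to row 1. P = [[1, 3, 7]].
Insert 2: 2 bumps 3 from row 1; 3 starts row 2. P = [[1, 2, 7], [3]].
Insert 4: 4 bumps 7 from row 1; 7 appends to row 2. P = [[1, 2, 4], [3, 7]].
Insert 5: appended to row 1. P = [[1, 2, 4, 5], [3, 7]].
Insert 6: appended to row 1. P = [[1, 2, 4, 5, 6], [3, 7]].

So P = [[1, 2, 4, 5, 6], [3, 7]], Q = [[1, 2, 3, 6, 7], [4, 5]].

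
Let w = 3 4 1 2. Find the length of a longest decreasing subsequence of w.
2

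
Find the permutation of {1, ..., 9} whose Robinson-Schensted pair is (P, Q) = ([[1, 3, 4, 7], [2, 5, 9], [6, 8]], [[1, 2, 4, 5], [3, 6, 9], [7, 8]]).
Reverse the RSK construction: for i from n down to 1, find the cell of Q containing i, remove the entry at that cell from P, and reverse-bump it up through P; the value ejected from row 1 is w(i).

Step i=9: Q has 9 at row 2, column 3; remove 9 from row 2 of P and reverse-bump: 9 enters row 1 and ejects 7. So w(9) = 7. P is now [[1, 3, 4, 9], [2, 5], [6, 8]].
Step i=8: Q has 8 at row 3, column 2; remove 8 from row 3 of P and reverse-bump: 8 enters row 2 and ejects 5; 5 enters row 1 and ejects 4. So w(8) = 4. P is now [[1, 3, 5, 9], [2, 8], [6]].
Step i=7: Q has 7 at row 3, column 1; remove 6 from row 3 of P and reverse-bump: 6 enters row 2 and ejects 2; 2 enters row 1 and ejects 1. So w(7) = 1. P is now [[2, 3, 5, 9], [6, 8]].
Step i=6: Q has 6 at row 2, column 2; remove 8 from row 2 of P and reverse-bump: 8 enters row 1 and ejects 5. So w(6) = 5. P is now [[2, 3, 8, 9], [6]].
Step i=5: Q has 5 at row 1, column 4; remove that cell from P, ejecting 9. So w(5) = 9. P is now [[2, 3, 8], [6]].
Step i=4: Q has 4 at row 1, column 3; remove that cell from P, ejecting 8. So w(4) = 8. P is now [[2, 3], [6]].
Step i=3: Q has 3 at row 2, column 1; remove 6 from row 2 of P and reverse-bump: 6 enters row 1 and ejects 3. So w(3) = 3. P is now [[2, 6]].
Step i=2: Q has 2 at row 1, column 2; remove that cell from P, ejecting 6. So w(2) = 6. P is now [[2]].
Step i=1: Q has 1 at row 1, column 1; remove that cell from P, ejecting 2. So w(1) = 2. P is now [].

So w = 2 6 3 8 9 5 1 4 7.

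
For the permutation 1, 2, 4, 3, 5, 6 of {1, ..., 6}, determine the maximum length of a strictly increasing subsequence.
5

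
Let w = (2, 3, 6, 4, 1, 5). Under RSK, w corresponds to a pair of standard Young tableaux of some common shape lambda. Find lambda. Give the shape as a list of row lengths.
[4, 1, 1]

Row-insert each entry into an empty tableau.

After inserting 2: P = [[2]].
After inserting 3: P = [[2, 3]].
After inserting 6: P = [[2, 3, 6]].
After inserting 4: P = [[2, 3, 4], [6]].
After inserting 1: P = [[1, 3, 4], [2], [6]].
After inserting 5: P = [[1, 3, 4, 5], [2], [6]].

The final insertion tableau P = [[1, 3, 4, 5], [2], [6]] has shape [4, 1, 1].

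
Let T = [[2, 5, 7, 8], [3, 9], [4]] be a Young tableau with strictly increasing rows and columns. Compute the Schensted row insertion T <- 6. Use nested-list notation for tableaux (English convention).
In row 1, 6 replaces 7 (the leftmost entry greater than 6); 7 is bumped to row 2. In row 2, 7 replaces 9 (the leftmost entry greater than 7); 9 is bumped to row 3. 9 is appended to row 3. The new tableau is [[2, 5, 6, 8], [3, 7], [4, 9]].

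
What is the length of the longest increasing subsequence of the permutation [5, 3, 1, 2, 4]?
3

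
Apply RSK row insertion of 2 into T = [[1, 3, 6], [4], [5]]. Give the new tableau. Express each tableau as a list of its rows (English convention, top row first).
[[1, 2, 6], [3], [4], [5]]

In row 1, 2 replaces 3 (the leftmost entry greater than 2); 3 is bumped to row 2. In row 2, 3 replaces 4 (the leftmost entry greater than 3); 4 is bumped to row 3. In row 3, 4 replaces 5 (the leftmost entry greater than 4); 5 is bumped to row 4. 5 starts a new row 4. The new tableau is [[1, 2, 6], [3], [4], [5]].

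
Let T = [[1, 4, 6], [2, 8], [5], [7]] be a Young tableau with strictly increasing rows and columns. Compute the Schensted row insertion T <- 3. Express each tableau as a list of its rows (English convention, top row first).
[[1, 3, 6], [2, 4], [5, 8], [7]]

In row 1, 3 replaces 4 (the leftmost entry greater than 3); 4 is bumped to row 2. In row 2, 4 replaces 8 (the leftmost entry greater than 4); 8 is bumped to row 3. 8 is appended to row 3. The new tableau is [[1, 3, 6], [2, 4], [5, 8], [7]].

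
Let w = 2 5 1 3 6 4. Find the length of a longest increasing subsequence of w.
3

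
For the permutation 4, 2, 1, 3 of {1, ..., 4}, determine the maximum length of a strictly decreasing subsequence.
3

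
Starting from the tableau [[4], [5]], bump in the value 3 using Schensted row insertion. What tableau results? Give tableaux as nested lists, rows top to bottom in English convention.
[[3], [4], [5]]

In row 1, 3 replaces 4 (the leftmost entry greater than 3); 4 is bumped to row 2. In row 2, 4 replaces 5 (the leftmost entry greater than 4); 5 is bumped to row 3. 5 starts a new row 3. The new tableau is [[3], [4], [5]].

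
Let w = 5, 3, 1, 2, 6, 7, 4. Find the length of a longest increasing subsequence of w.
4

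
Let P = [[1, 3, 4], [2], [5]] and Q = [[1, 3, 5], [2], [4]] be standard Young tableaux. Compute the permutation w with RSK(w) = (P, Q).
5 2 3 1 4

Reverse the RSK construction: for i from n down to 1, find the cell of Q containing i, remove the entry at that cell from P, and reverse-bump it up through P; the value ejected from row 1 is w(i).

Step i=5: Q has 5 at row 1, column 3; remove that cell from P, ejecting 4. So w(5) = 4. P is now [[1, 3], [2], [5]].
Step i=4: Q has 4 at row 3, column 1; remove 5 from row 3 of P and reverse-bump: 5 enters row 2 and ejects 2; 2 enters row 1 and ejects 1. So w(4) = 1. P is now [[2, 3], [5]].
Step i=3: Q has 3 at row 1, column 2; remove that cell from P, ejecting 3. So w(3) = 3. P is now [[2], [5]].
Step i=2: Q has 2 at row 2, column 1; remove 5 from row 2 of P and reverse-bump: 5 enters row 1 and ejects 2. So w(2) = 2. P is now [[5]].
Step i=1: Q has 1 at row 1, column 1; remove that cell from P, ejecting 5. So w(1) = 5. P is now [].

So w = 5 2 3 1 4.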